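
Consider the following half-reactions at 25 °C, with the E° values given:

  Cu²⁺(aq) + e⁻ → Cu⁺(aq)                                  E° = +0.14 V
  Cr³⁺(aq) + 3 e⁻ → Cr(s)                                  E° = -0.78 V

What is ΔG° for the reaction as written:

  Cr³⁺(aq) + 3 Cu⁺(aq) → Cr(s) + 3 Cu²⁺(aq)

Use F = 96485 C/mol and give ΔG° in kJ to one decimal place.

+266.3 kJ

As written, Cr³⁺/Cr is reduced (cathode) and Cu²⁺/Cu⁺ is oxidised (anode), so E°cell = (-0.78) − (+0.14) = -0.92 V.
Balancing electrons gives n = 3.
ΔG° = −nFE° = −(3)(96485)(-0.92) = 266,299 J = +266.3 kJ.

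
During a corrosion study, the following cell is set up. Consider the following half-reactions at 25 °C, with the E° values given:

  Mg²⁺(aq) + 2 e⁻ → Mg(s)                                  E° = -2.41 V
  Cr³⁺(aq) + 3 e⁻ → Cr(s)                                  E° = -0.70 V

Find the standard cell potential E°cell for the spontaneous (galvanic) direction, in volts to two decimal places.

The Cr³⁺/Cr couple has the higher reduction potential, so it is the cathode; Mg²⁺/Mg is oxidised at the anode.
E°cell = E°(cathode) − E°(anode) = (-0.70) − (-2.41) = +1.71 V.

+1.71 V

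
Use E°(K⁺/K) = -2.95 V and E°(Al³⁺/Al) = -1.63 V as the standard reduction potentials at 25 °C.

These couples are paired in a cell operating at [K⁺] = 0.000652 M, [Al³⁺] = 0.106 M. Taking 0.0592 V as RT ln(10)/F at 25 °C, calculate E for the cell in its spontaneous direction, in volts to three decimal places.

+1.489 V

Al³⁺/Al is the cathode (higher E°), K⁺/K the anode: E°cell = -1.63 − (-2.95) = +1.32 V, n = 3.
Overall: Al³⁺(aq) + 3 K(s) → Al(s) + 3 K⁺(aq)
Q = [K⁺]^3 / ([Al³⁺]); log Q = -8.583.
E = E° − (0.0592/n) log Q = +1.32 − (0.0592/3)(-8.583) = +1.489 V.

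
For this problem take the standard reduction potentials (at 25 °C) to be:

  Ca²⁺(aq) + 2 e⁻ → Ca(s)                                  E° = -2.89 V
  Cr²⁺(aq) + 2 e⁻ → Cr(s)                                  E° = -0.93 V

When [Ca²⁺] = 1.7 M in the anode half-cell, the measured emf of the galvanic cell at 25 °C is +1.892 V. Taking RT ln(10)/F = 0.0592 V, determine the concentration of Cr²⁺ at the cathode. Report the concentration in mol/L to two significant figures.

Cr²⁺/Cr is the cathode, Ca²⁺/Ca the anode: E°cell = +1.96 V, n = 2.
Overall reaction: Cr²⁺(aq) + Ca(s) → Cr(s) + Ca²⁺(aq); Q = [Ca²⁺]^1/[Cr²⁺]^1.
From E = E° − (0.0592/n) log Q: log Q = (E° − E)·n/0.0592 = (+1.96 − (+1.892))·2/0.0592 = 2.2973.
So 1·log[Cr²⁺] = 1·log(1.7) − log Q = 0.2304 − (2.2973) = -2.0669; [Cr²⁺] = 10^(-2.0669) ≈ 0.0086 M.

0.0086 M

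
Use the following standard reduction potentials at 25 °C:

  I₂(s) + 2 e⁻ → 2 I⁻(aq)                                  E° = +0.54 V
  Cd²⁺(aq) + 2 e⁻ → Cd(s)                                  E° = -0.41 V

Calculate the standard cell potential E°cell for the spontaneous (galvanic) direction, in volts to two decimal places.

+0.95 V

The I₂/I⁻ couple has the higher reduction potential, so it is the cathode; Cd²⁺/Cd is oxidised at the anode.
E°cell = E°(cathode) − E°(anode) = (+0.54) − (-0.41) = +0.95 V.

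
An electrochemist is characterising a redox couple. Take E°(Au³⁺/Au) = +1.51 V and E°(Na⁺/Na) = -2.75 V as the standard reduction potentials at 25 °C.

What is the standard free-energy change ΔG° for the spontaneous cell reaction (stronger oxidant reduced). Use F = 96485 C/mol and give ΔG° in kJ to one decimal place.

Au³⁺/Au (E° = +1.51 V) is the cathode; Na⁺/Na (E° = -2.75 V) is the anode, so E°cell = +4.26 V.
Balancing electrons gives n = 3 (lcm of 3 and 1).
ΔG° = −nFE° = −(3)(96485)(+4.26) = -1,233,078 J = -1233.1 kJ.

-1233.1 kJ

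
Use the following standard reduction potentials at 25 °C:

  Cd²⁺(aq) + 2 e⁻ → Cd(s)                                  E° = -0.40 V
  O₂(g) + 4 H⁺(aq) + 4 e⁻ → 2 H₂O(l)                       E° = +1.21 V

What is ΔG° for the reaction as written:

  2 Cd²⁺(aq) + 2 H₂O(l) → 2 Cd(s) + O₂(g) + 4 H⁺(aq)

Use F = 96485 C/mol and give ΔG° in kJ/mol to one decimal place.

+621.4 kJ/mol

As written, Cd²⁺/Cd is reduced (cathode) and O₂/H₂O is oxidised (anode), so E°cell = (-0.40) − (+1.21) = -1.61 V.
Balancing electrons gives n = 4.
ΔG° = −nFE° = −(4)(96485)(-1.61) = 621,363 J = +621.4 kJ/mol.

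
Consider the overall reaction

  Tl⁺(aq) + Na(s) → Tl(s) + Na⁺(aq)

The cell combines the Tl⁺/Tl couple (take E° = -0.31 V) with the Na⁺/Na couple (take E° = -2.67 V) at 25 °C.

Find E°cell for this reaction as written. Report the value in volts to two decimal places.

The Tl⁺/Tl couple has the higher reduction potential, so it is the cathode; Na⁺/Na is oxidised at the anode.
E°cell = E°(cathode) − E°(anode) = (-0.31) − (-2.67) = +2.36 V.

+2.36 V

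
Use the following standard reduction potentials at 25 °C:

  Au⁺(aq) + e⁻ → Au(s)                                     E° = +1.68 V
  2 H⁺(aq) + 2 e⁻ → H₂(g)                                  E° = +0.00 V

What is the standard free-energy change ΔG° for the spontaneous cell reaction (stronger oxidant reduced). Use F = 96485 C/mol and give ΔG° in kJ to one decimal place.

Au⁺/Au (E° = +1.68 V) is the cathode; H⁺/H₂ (E° = +0.00 V) is the anode, so E°cell = +1.68 V.
Balancing electrons gives n = 2 (lcm of 1 and 2).
ΔG° = −nFE° = −(2)(96485)(+1.68) = -324,190 J = -324.2 kJ.

-324.2 kJ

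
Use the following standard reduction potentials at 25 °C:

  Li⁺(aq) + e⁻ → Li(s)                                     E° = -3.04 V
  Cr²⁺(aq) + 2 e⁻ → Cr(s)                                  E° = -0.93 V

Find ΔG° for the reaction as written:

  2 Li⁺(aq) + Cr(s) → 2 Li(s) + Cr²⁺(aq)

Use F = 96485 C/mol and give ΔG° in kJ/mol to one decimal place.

As written, Li⁺/Li is reduced (cathode) and Cr²⁺/Cr is oxidised (anode), so E°cell = (-3.04) − (-0.93) = -2.11 V.
Balancing electrons gives n = 2.
ΔG° = −nFE° = −(2)(96485)(-2.11) = 407,167 J = +407.2 kJ/mol.

+407.2 kJ/mol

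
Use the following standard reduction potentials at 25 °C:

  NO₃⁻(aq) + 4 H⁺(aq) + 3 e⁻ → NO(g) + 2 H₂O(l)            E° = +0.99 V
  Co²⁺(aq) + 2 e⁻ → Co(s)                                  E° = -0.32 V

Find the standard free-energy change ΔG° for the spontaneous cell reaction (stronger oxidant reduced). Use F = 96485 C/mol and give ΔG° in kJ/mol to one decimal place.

-758.4 kJ/mol

NO₃⁻/NO (E° = +0.99 V) is the cathode; Co²⁺/Co (E° = -0.32 V) is the anode, so E°cell = +1.31 V.
Balancing electrons gives n = 6 (lcm of 3 and 2).
ΔG° = −nFE° = −(6)(96485)(+1.31) = -758,372 J = -758.4 kJ/mol.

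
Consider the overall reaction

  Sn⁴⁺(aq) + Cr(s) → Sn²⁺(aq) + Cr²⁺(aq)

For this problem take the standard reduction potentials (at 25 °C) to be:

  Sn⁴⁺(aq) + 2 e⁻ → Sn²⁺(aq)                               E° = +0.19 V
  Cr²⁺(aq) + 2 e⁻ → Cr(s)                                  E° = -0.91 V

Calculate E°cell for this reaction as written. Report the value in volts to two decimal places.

+1.10 V

The Sn⁴⁺/Sn²⁺ couple has the higher reduction potential, so it is the cathode; Cr²⁺/Cr is oxidised at the anode.
E°cell = E°(cathode) − E°(anode) = (+0.19) − (-0.91) = +1.10 V.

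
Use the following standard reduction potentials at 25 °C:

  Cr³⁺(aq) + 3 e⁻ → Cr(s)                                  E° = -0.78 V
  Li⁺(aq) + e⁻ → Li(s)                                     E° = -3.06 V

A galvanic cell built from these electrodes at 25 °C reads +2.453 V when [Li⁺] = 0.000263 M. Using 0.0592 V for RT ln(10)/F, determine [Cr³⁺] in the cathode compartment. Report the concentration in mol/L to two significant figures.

0.011 M

Cr³⁺/Cr is the cathode, Li⁺/Li the anode: E°cell = +2.28 V, n = 3.
Overall reaction: Cr³⁺(aq) + 3 Li(s) → Cr(s) + 3 Li⁺(aq); Q = [Li⁺]^3/[Cr³⁺]^1.
From E = E° − (0.0592/n) log Q: log Q = (E° − E)·n/0.0592 = (+2.28 − (+2.453))·3/0.0592 = -8.7669.
So 1·log[Cr³⁺] = 3·log(0.000263) − log Q = -10.7401 − (-8.7669) = -1.9732; [Cr³⁺] = 10^(-1.9732) ≈ 0.011 M.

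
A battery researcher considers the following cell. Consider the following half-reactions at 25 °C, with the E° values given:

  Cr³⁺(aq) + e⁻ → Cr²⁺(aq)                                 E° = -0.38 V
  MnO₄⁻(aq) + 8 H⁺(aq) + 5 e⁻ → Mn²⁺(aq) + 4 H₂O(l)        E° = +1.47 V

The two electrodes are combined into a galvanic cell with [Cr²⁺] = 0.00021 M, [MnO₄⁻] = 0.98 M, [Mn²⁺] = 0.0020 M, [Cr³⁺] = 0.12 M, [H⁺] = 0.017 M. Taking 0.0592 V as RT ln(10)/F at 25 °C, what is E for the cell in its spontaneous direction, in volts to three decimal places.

+1.551 V

MnO₄⁻/Mn²⁺ is the cathode (higher E°), Cr³⁺/Cr²⁺ the anode: E°cell = +1.47 − (-0.38) = +1.85 V, n = 5.
Overall: MnO₄⁻(aq) + 8 H⁺(aq) + 5 Cr²⁺(aq) → Mn²⁺(aq) + 4 H₂O(l) + 5 Cr³⁺(aq)
Q = [Mn²⁺]·[Cr³⁺]^5 / ([MnO₄⁻]·[H⁺]^8·[Cr²⁺]^5); log Q = 25.251.
E = E° − (0.0592/n) log Q = +1.85 − (0.0592/5)(25.251) = +1.551 V.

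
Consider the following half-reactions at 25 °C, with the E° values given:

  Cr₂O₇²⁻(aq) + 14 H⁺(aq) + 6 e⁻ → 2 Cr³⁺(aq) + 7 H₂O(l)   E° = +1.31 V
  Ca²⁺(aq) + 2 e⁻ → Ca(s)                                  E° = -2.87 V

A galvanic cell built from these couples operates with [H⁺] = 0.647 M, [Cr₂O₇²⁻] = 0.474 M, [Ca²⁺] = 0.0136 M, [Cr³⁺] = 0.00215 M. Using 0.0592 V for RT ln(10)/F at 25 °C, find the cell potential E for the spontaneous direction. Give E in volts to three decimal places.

Cr₂O₇²⁻/Cr³⁺ is the cathode (higher E°), Ca²⁺/Ca the anode: E°cell = +1.31 − (-2.87) = +4.18 V, n = 6.
Overall: Cr₂O₇²⁻(aq) + 14 H⁺(aq) + 3 Ca(s) → 2 Cr³⁺(aq) + 7 H₂O(l) + 3 Ca²⁺(aq)
Q = [Cr³⁺]^2·[Ca²⁺]^3 / ([Cr₂O₇²⁻]·[H⁺]^14); log Q = -7.963.
E = E° − (0.0592/n) log Q = +4.18 − (0.0592/6)(-7.963) = +4.259 V.

+4.259 V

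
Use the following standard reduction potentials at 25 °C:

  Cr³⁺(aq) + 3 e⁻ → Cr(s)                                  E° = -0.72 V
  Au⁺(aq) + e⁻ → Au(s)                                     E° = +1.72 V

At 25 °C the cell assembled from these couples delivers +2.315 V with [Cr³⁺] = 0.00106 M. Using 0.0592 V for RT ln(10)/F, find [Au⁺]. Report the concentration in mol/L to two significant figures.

0.00079 M

Au⁺/Au is the cathode, Cr³⁺/Cr the anode: E°cell = +2.44 V, n = 3.
Overall reaction: 3 Au⁺(aq) + Cr(s) → 3 Au(s) + Cr³⁺(aq); Q = [Cr³⁺]^1/[Au⁺]^3.
From E = E° − (0.0592/n) log Q: log Q = (E° − E)·n/0.0592 = (+2.44 − (+2.315))·3/0.0592 = 6.3345.
So 3·log[Au⁺] = 1·log(0.00106) − log Q = -2.9747 − (6.3345) = -9.3092; log[Au⁺] = -9.3092 / 3 = -3.1031; [Au⁺] = 10^(-3.1031) ≈ 0.00079 M.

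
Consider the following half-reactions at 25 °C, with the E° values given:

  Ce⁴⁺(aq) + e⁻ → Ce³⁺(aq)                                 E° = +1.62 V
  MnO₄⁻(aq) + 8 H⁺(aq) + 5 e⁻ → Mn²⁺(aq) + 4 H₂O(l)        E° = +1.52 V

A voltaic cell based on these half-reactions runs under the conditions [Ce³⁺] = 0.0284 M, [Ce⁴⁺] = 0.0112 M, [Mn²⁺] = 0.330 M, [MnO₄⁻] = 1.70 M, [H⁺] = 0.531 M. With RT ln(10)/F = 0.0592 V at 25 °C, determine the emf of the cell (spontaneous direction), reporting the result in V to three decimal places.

Ce⁴⁺/Ce³⁺ is the cathode (higher E°), MnO₄⁻/Mn²⁺ the anode: E°cell = +1.62 − (+1.52) = +0.10 V, n = 5.
Overall: 5 Ce⁴⁺(aq) + Mn²⁺(aq) + 4 H₂O(l) → 5 Ce³⁺(aq) + MnO₄⁻(aq) + 8 H⁺(aq)
Q = [Ce³⁺]^5·[MnO₄⁻]·[H⁺]^8 / ([Ce⁴⁺]^5·[Mn²⁺]); log Q = 0.533.
E = E° − (0.0592/n) log Q = +0.10 − (0.0592/5)(0.533) = +0.094 V.

+0.094 V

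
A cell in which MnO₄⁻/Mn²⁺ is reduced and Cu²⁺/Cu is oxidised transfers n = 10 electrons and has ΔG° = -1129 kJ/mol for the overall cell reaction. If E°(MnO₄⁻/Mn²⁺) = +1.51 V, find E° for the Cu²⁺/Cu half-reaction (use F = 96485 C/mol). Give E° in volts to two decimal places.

E°cell = −ΔG°/(nF) = −(-1129×10³)/((10)(96485)) = +1.170 V.
Since MnO₄⁻/Mn²⁺ is the cathode and Cu²⁺/Cu the anode, E°cell = E°(MnO₄⁻/Mn²⁺) − E°(Cu²⁺/Cu).
So E°(Cu²⁺/Cu) = E°(MnO₄⁻/Mn²⁺) − E°cell = (+1.51) − (+1.170) = +0.34 V.

+0.34 V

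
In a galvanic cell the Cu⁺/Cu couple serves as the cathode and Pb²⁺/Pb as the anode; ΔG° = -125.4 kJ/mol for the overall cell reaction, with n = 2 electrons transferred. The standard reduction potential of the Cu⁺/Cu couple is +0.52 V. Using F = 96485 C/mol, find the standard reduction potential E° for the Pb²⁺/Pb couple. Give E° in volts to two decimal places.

E°cell = −ΔG°/(nF) = −(-125.4×10³)/((2)(96485)) = +0.650 V.
Since Cu⁺/Cu is the cathode and Pb²⁺/Pb the anode, E°cell = E°(Cu⁺/Cu) − E°(Pb²⁺/Pb).
So E°(Pb²⁺/Pb) = E°(Cu⁺/Cu) − E°cell = (+0.52) − (+0.650) = -0.13 V.

-0.13 V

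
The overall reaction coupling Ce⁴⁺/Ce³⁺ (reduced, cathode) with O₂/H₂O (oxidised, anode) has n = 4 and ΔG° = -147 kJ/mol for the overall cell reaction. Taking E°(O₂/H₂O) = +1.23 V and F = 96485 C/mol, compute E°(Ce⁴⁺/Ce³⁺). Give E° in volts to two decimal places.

E°cell = −ΔG°/(nF) = −(-147×10³)/((4)(96485)) = +0.381 V.
Since Ce⁴⁺/Ce³⁺ is the cathode and O₂/H₂O the anode, E°cell = E°(Ce⁴⁺/Ce³⁺) − E°(O₂/H₂O).
So E°(Ce⁴⁺/Ce³⁺) = E°cell + E°(O₂/H₂O) = +0.381 + (+1.23) = +1.61 V.

+1.61 V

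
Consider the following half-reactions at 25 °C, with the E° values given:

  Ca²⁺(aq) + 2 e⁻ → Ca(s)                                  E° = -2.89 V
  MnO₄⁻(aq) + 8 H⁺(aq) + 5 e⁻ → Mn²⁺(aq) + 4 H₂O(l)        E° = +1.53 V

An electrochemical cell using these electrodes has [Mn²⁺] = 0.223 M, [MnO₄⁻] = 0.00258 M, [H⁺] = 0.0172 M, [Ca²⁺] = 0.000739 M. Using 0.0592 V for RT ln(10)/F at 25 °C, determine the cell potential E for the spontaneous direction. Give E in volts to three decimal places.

MnO₄⁻/Mn²⁺ is the cathode (higher E°), Ca²⁺/Ca the anode: E°cell = +1.53 − (-2.89) = +4.42 V, n = 10.
Overall: 2 MnO₄⁻(aq) + 16 H⁺(aq) + 5 Ca(s) → 2 Mn²⁺(aq) + 8 H₂O(l) + 5 Ca²⁺(aq)
Q = [Mn²⁺]^2·[Ca²⁺]^5 / ([MnO₄⁻]^2·[H⁺]^16); log Q = 16.448.
E = E° − (0.0592/n) log Q = +4.42 − (0.0592/10)(16.448) = +4.323 V.

+4.323 V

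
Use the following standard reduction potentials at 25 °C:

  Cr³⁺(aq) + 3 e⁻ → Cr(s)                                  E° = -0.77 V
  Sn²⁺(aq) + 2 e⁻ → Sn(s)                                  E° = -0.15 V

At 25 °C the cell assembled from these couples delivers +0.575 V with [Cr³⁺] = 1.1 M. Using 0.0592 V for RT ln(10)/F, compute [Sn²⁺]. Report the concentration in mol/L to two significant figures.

0.032 M

Sn²⁺/Sn is the cathode, Cr³⁺/Cr the anode: E°cell = +0.62 V, n = 6.
Overall reaction: 3 Sn²⁺(aq) + 2 Cr(s) → 3 Sn(s) + 2 Cr³⁺(aq); Q = [Cr³⁺]^2/[Sn²⁺]^3.
From E = E° − (0.0592/n) log Q: log Q = (E° − E)·n/0.0592 = (+0.62 − (+0.575))·6/0.0592 = 4.5608.
So 3·log[Sn²⁺] = 2·log(1.1) − log Q = 0.0828 − (4.5608) = -4.4780; log[Sn²⁺] = -4.4780 / 3 = -1.4927; [Sn²⁺] = 10^(-1.4927) ≈ 0.032 M.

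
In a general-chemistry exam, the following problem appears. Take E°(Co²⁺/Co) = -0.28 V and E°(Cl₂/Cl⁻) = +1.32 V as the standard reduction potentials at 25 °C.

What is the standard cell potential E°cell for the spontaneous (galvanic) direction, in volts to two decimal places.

+1.60 V

The Cl₂/Cl⁻ couple has the higher reduction potential, so it is the cathode; Co²⁺/Co is oxidised at the anode.
E°cell = E°(cathode) − E°(anode) = (+1.32) − (-0.28) = +1.60 V.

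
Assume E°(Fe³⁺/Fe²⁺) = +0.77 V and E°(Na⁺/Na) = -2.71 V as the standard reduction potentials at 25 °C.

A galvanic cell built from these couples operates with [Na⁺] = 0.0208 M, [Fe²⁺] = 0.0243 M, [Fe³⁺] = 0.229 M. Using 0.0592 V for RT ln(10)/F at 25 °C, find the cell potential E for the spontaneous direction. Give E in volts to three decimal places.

+3.637 V

Fe³⁺/Fe²⁺ is the cathode (higher E°), Na⁺/Na the anode: E°cell = +0.77 − (-2.71) = +3.48 V, n = 1.
Overall: Fe³⁺(aq) + Na(s) → Fe²⁺(aq) + Na⁺(aq)
Q = [Fe²⁺]·[Na⁺] / ([Fe³⁺]); log Q = -2.656.
E = E° − (0.0592/n) log Q = +3.48 − (0.0592/1)(-2.656) = +3.637 V.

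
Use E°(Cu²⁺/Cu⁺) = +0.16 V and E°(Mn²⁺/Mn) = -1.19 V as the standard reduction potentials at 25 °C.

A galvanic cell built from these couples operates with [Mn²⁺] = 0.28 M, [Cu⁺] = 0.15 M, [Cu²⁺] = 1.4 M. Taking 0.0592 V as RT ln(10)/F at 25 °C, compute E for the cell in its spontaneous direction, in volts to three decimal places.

Cu²⁺/Cu⁺ is the cathode (higher E°), Mn²⁺/Mn the anode: E°cell = +0.16 − (-1.19) = +1.35 V, n = 2.
Overall: 2 Cu²⁺(aq) + Mn(s) → 2 Cu⁺(aq) + Mn²⁺(aq)
Q = [Cu⁺]^2·[Mn²⁺] / ([Cu²⁺]^2); log Q = -2.493.
E = E° − (0.0592/n) log Q = +1.35 − (0.0592/2)(-2.493) = +1.424 V.

+1.424 V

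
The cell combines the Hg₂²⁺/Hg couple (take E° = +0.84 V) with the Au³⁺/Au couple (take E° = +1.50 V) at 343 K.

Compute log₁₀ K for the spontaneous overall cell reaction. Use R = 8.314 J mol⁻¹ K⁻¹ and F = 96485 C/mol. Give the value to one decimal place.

Cathode: Au³⁺/Au; anode: Hg₂²⁺/Hg. E°cell = (+1.50) − (+0.84) = +0.66 V, with n = 6.
ΔG° = −nFE° = −RT ln K, so ln K = nFE°/(RT) = (6)(96485)(+0.66) / ((8.314)(343)) = 133.983.
log₁₀ K = 133.983 / ln 10 = 58.2.

58.2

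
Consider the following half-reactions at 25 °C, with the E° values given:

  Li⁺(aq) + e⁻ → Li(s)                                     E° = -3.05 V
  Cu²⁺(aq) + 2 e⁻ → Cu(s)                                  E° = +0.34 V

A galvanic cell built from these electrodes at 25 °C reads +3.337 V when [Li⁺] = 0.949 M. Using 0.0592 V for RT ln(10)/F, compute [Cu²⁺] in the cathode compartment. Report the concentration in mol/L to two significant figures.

0.015 M

Cu²⁺/Cu is the cathode, Li⁺/Li the anode: E°cell = +3.39 V, n = 2.
Overall reaction: Cu²⁺(aq) + 2 Li(s) → Cu(s) + 2 Li⁺(aq); Q = [Li⁺]^2/[Cu²⁺]^1.
From E = E° − (0.0592/n) log Q: log Q = (E° − E)·n/0.0592 = (+3.39 − (+3.337))·2/0.0592 = 1.7905.
So 1·log[Cu²⁺] = 2·log(0.949) − log Q = -0.0455 − (1.7905) = -1.8360; [Cu²⁺] = 10^(-1.8360) ≈ 0.015 M.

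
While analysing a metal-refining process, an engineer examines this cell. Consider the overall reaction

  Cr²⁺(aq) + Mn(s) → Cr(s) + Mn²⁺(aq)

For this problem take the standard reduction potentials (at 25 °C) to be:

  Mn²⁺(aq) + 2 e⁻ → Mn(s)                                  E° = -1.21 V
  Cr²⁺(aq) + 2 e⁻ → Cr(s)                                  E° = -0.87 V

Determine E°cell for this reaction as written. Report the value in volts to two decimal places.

The Cr²⁺/Cr couple has the higher reduction potential, so it is the cathode; Mn²⁺/Mn is oxidised at the anode.
E°cell = E°(cathode) − E°(anode) = (-0.87) − (-1.21) = +0.34 V.
Since E°cell > 0, the reaction is spontaneous under standard conditions.

+0.34 V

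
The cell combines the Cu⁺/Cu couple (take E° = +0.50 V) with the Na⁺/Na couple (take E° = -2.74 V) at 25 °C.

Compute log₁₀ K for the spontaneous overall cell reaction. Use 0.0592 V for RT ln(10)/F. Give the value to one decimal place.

54.7

Cathode: Cu⁺/Cu; anode: Na⁺/Na. E°cell = +3.24 V, n = 1.
log K = nE°cell / 0.0592 = (1)(+3.24) / 0.0592 = 54.7.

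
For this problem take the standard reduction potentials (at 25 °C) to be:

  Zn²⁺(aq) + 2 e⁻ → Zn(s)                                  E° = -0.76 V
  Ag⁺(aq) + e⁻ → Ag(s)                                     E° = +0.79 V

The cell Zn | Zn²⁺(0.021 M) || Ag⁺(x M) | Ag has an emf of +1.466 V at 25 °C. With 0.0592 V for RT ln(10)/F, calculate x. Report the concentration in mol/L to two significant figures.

0.0055 M

Ag⁺/Ag is the cathode, Zn²⁺/Zn the anode: E°cell = +1.55 V, n = 2.
Overall reaction: 2 Ag⁺(aq) + Zn(s) → 2 Ag(s) + Zn²⁺(aq); Q = [Zn²⁺]^1/[Ag⁺]^2.
From E = E° − (0.0592/n) log Q: log Q = (E° − E)·n/0.0592 = (+1.55 − (+1.466))·2/0.0592 = 2.8378.
So 2·log[Ag⁺] = 1·log(0.021) − log Q = -1.6778 − (2.8378) = -4.5156; log[Ag⁺] = -4.5156 / 2 = -2.2578; [Ag⁺] = 10^(-2.2578) ≈ 0.0055 M.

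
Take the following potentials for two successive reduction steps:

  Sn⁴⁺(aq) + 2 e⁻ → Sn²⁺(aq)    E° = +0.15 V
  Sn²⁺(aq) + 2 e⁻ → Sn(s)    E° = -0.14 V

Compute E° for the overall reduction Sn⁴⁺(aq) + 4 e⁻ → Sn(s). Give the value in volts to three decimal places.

+0.005 V

Since ΔG° = −nFE° is additive over sequential reductions, n₃E°₃ = n₁E°₁ + n₂E°₂.
E°₃ = (2×+0.15 + 2×-0.14) / 4 = (+0.020) / 4 = +0.005 V.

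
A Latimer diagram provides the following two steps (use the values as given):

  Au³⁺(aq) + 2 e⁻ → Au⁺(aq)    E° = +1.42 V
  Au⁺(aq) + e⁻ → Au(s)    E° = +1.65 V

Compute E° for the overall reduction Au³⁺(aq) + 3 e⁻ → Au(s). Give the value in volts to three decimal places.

+1.497 V

Adding the free-energy changes (−nFE°) of the two steps gives −n₃FE°₃ = −n₁FE°₁ − n₂FE°₂.
E°₃ = (2×+1.42 + 1×+1.65) / 3 = (+4.490) / 3 = +1.497 V.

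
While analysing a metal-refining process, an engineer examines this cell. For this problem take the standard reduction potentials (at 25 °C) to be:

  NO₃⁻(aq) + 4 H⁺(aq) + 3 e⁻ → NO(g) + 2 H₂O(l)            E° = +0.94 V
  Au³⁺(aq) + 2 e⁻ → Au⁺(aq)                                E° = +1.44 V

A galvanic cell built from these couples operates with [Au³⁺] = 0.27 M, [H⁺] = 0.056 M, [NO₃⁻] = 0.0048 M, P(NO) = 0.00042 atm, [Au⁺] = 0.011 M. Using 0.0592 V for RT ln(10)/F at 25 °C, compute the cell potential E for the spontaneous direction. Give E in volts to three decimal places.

Au³⁺/Au⁺ is the cathode (higher E°), NO₃⁻/NO the anode: E°cell = +1.44 − (+0.94) = +0.50 V, n = 6.
Overall: 3 Au³⁺(aq) + 2 NO(g) + 4 H₂O(l) → 3 Au⁺(aq) + 2 NO₃⁻(aq) + 8 H⁺(aq)
Q = [Au⁺]^3·[NO₃⁻]^2·[H⁺]^8 / ([Au³⁺]^3·P(NO)^2); log Q = -12.068.
E = E° − (0.0592/n) log Q = +0.50 − (0.0592/6)(-12.068) = +0.619 V.

+0.619 V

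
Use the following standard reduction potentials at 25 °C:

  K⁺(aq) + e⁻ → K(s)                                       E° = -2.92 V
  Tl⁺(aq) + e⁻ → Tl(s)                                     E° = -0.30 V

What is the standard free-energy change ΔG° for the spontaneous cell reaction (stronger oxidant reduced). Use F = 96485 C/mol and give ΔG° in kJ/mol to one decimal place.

-252.8 kJ/mol

Tl⁺/Tl (E° = -0.30 V) is the cathode; K⁺/K (E° = -2.92 V) is the anode, so E°cell = +2.62 V.
Balancing electrons gives n = 1 (lcm of 1 and 1).
ΔG° = −nFE° = −(1)(96485)(+2.62) = -252,791 J = -252.8 kJ/mol.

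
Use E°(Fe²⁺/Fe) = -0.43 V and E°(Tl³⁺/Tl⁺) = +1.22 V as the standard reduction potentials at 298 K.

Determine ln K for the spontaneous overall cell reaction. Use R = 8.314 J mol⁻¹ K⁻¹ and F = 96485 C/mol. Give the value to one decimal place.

128.5

Cathode: Tl³⁺/Tl⁺; anode: Fe²⁺/Fe. E°cell = (+1.22) − (-0.43) = +1.65 V, with n = 2.
ΔG° = −nFE° = −RT ln K, so ln K = nFE°/(RT) = (2)(96485)(+1.65) / ((8.314)(298)) = 128.513.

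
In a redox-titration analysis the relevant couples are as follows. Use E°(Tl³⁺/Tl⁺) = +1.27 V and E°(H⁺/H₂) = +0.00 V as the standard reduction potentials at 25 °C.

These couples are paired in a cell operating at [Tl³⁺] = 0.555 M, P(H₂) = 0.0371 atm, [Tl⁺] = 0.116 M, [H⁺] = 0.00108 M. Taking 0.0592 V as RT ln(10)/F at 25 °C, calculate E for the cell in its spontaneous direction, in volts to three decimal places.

Tl³⁺/Tl⁺ is the cathode (higher E°), H⁺/H₂ the anode: E°cell = +1.27 − (+0.00) = +1.27 V, n = 2.
Overall: Tl³⁺(aq) + H₂(g) → Tl⁺(aq) + 2 H⁺(aq)
Q = [Tl⁺]·[H⁺]^2 / ([Tl³⁺]·P(H₂)); log Q = -5.182.
E = E° − (0.0592/n) log Q = +1.27 − (0.0592/2)(-5.182) = +1.423 V.

+1.423 V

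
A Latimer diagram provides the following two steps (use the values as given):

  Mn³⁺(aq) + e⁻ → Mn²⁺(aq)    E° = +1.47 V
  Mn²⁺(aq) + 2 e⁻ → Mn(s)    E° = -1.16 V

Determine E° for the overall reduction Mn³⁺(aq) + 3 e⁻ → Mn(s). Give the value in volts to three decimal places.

Standard free energies of sequential steps add: ΔG°₃ = ΔG°₁ + ΔG°₂, so n₃E°₃ = n₁E°₁ + n₂E°₂.
E°₃ = (1×+1.47 + 2×-1.16) / 3 = (-0.850) / 3 = -0.283 V.

-0.283 V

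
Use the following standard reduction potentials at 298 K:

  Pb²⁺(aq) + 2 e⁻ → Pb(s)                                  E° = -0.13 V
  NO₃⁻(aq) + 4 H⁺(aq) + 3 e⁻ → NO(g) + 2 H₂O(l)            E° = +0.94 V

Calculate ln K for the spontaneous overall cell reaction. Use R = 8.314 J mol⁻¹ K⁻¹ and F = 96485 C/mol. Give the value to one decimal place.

250.0

Cathode: NO₃⁻/NO; anode: Pb²⁺/Pb. E°cell = (+0.94) − (-0.13) = +1.07 V, with n = 6.
ΔG° = −nFE° = −RT ln K, so ln K = nFE°/(RT) = (6)(96485)(+1.07) / ((8.314)(298)) = 250.016.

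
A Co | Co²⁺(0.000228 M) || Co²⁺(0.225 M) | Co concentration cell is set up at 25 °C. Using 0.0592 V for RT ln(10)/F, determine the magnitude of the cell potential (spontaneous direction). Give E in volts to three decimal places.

For a concentration cell E°cell = 0. The 0.225 M side is the cathode (reduction is favoured where [Co²⁺] is higher).
With n = 2, E = −(0.0592/2) log([Co²⁺]ₐₙ/[Co²⁺]꜀ₐₜ) = −(0.0592/2) log(0.000228/0.225) = −(0.0592/2)(-2.994) = +0.089 V.

+0.089 V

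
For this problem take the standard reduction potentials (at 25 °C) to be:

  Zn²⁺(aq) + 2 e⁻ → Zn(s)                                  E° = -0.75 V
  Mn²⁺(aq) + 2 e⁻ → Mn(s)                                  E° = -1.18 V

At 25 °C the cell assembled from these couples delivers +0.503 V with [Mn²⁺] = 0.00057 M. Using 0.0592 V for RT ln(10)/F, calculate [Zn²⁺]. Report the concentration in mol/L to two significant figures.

0.17 M

Zn²⁺/Zn is the cathode, Mn²⁺/Mn the anode: E°cell = +0.43 V, n = 2.
Overall reaction: Zn²⁺(aq) + Mn(s) → Zn(s) + Mn²⁺(aq); Q = [Mn²⁺]^1/[Zn²⁺]^1.
From E = E° − (0.0592/n) log Q: log Q = (E° − E)·n/0.0592 = (+0.43 − (+0.503))·2/0.0592 = -2.4662.
So 1·log[Zn²⁺] = 1·log(0.00057) − log Q = -3.2441 − (-2.4662) = -0.7779; [Zn²⁺] = 10^(-0.7779) ≈ 0.17 M.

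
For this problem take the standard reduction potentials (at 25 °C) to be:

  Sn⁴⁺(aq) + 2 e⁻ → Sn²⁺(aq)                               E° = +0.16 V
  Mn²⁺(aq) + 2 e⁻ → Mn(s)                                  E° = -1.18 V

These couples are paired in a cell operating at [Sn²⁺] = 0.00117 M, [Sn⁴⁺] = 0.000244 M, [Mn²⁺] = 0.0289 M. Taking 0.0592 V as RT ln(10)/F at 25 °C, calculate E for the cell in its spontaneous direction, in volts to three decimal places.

+1.365 V

Sn⁴⁺/Sn²⁺ is the cathode (higher E°), Mn²⁺/Mn the anode: E°cell = +0.16 − (-1.18) = +1.34 V, n = 2.
Overall: Sn⁴⁺(aq) + Mn(s) → Sn²⁺(aq) + Mn²⁺(aq)
Q = [Sn²⁺]·[Mn²⁺] / ([Sn⁴⁺]); log Q = -0.858.
E = E° − (0.0592/n) log Q = +1.34 − (0.0592/2)(-0.858) = +1.365 V.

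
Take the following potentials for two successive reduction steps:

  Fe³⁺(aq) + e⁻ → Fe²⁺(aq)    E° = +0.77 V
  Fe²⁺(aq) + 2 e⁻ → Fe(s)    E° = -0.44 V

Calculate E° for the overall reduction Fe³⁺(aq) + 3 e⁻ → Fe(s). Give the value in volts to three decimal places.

-0.037 V

Since ΔG° = −nFE° is additive over sequential reductions, n₃E°₃ = n₁E°₁ + n₂E°₂.
E°₃ = (1×+0.77 + 2×-0.44) / 3 = (-0.110) / 3 = -0.037 V.
E° values themselves are not directly additive — weighting by electron count is essential.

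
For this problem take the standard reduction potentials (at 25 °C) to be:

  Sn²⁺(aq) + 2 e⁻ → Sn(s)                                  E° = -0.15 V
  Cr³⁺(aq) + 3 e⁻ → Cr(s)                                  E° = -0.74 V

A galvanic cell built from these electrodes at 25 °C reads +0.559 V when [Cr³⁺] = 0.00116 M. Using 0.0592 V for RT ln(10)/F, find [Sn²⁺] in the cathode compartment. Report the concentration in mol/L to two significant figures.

0.00099 M

Sn²⁺/Sn is the cathode, Cr³⁺/Cr the anode: E°cell = +0.59 V, n = 6.
Overall reaction: 3 Sn²⁺(aq) + 2 Cr(s) → 3 Sn(s) + 2 Cr³⁺(aq); Q = [Cr³⁺]^2/[Sn²⁺]^3.
From E = E° − (0.0592/n) log Q: log Q = (E° − E)·n/0.0592 = (+0.59 − (+0.559))·6/0.0592 = 3.1419.
So 3·log[Sn²⁺] = 2·log(0.00116) − log Q = -5.8711 − (3.1419) = -9.0130; log[Sn²⁺] = -9.0130 / 3 = -3.0043; [Sn²⁺] = 10^(-3.0043) ≈ 0.00099 M.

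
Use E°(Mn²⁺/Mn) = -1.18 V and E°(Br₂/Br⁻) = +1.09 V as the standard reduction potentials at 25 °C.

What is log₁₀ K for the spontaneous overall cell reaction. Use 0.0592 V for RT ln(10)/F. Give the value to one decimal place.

76.7

Cathode: Br₂/Br⁻; anode: Mn²⁺/Mn. E°cell = +2.27 V, n = 2.
log K = nE°cell / 0.0592 = (2)(+2.27) / 0.0592 = 76.7.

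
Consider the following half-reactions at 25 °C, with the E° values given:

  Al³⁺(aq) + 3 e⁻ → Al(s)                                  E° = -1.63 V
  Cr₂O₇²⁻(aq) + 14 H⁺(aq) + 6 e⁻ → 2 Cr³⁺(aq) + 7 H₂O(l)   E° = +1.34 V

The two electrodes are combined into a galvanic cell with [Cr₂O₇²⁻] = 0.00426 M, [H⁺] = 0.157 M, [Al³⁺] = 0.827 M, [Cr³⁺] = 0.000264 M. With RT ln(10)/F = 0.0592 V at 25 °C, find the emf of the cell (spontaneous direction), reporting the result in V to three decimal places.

Cr₂O₇²⁻/Cr³⁺ is the cathode (higher E°), Al³⁺/Al the anode: E°cell = +1.34 − (-1.63) = +2.97 V, n = 6.
Overall: Cr₂O₇²⁻(aq) + 14 H⁺(aq) + 2 Al(s) → 2 Cr³⁺(aq) + 7 H₂O(l) + 2 Al³⁺(aq)
Q = [Cr³⁺]^2·[Al³⁺]^2 / ([Cr₂O₇²⁻]·[H⁺]^14); log Q = 6.306.
E = E° − (0.0592/n) log Q = +2.97 − (0.0592/6)(6.306) = +2.908 V.

+2.908 V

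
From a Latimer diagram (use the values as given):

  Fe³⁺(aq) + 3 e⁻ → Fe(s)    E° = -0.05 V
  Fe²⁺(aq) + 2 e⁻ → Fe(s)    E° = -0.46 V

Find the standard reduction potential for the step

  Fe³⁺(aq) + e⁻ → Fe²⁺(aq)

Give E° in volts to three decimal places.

+0.770 V

Sequential free energies add, so n₃E°₃ = n₁E°₁ + n₂E°₂.
With n₃ = 3, and the known step contributing 2×(-0.46) V, the unknown satisfies 1·E° = 3×(-0.05) − 2×(-0.46) = +0.770.
E° = +0.770 / 1 = +0.770 V.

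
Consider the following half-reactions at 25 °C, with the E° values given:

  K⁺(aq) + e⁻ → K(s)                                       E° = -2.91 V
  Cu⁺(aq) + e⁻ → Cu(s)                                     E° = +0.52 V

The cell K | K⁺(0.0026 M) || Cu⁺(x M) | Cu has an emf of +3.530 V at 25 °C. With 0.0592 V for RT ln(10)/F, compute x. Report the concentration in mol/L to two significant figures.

Cu⁺/Cu is the cathode, K⁺/K the anode: E°cell = +3.43 V, n = 1.
Overall reaction: Cu⁺(aq) + K(s) → Cu(s) + K⁺(aq); Q = [K⁺]^1/[Cu⁺]^1.
From E = E° − (0.0592/n) log Q: log Q = (E° − E)·n/0.0592 = (+3.43 − (+3.530))·1/0.0592 = -1.6892.
So 1·log[Cu⁺] = 1·log(0.0026) − log Q = -2.5850 − (-1.6892) = -0.8958; [Cu⁺] = 10^(-0.8958) ≈ 0.13 M.

0.13 M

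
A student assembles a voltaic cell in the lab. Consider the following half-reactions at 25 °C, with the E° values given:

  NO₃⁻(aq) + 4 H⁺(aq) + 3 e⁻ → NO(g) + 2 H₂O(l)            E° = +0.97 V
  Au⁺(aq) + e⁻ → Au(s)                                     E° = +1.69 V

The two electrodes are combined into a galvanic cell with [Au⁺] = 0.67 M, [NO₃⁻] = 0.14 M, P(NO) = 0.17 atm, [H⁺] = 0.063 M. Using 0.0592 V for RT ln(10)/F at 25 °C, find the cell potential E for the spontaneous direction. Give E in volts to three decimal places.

Au⁺/Au is the cathode (higher E°), NO₃⁻/NO the anode: E°cell = +1.69 − (+0.97) = +0.72 V, n = 3.
Overall: 3 Au⁺(aq) + NO(g) + 2 H₂O(l) → 3 Au(s) + NO₃⁻(aq) + 4 H⁺(aq)
Q = [NO₃⁻]·[H⁺]^4 / ([Au⁺]^3·P(NO)); log Q = -4.365.
E = E° − (0.0592/n) log Q = +0.72 − (0.0592/3)(-4.365) = +0.806 V.

+0.806 V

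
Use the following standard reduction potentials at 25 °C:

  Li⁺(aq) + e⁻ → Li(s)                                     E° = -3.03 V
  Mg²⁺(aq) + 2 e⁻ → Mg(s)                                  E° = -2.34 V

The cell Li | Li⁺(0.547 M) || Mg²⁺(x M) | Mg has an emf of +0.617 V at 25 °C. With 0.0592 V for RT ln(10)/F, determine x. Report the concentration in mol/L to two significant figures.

Mg²⁺/Mg is the cathode, Li⁺/Li the anode: E°cell = +0.69 V, n = 2.
Overall reaction: Mg²⁺(aq) + 2 Li(s) → Mg(s) + 2 Li⁺(aq); Q = [Li⁺]^2/[Mg²⁺]^1.
From E = E° − (0.0592/n) log Q: log Q = (E° − E)·n/0.0592 = (+0.69 − (+0.617))·2/0.0592 = 2.4662.
So 1·log[Mg²⁺] = 2·log(0.547) − log Q = -0.5240 − (2.4662) = -2.9902; [Mg²⁺] = 10^(-2.9902) ≈ 0.0010 M.

0.0010 M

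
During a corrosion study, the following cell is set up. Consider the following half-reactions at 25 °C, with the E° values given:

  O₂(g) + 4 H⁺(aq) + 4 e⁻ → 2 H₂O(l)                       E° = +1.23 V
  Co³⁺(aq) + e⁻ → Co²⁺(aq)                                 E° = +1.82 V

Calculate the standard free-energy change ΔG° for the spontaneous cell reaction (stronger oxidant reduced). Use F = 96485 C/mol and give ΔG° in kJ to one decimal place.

-227.7 kJ

Co³⁺/Co²⁺ (E° = +1.82 V) is the cathode; O₂/H₂O (E° = +1.23 V) is the anode, so E°cell = +0.59 V.
Balancing electrons gives n = 4 (lcm of 1 and 4).
ΔG° = −nFE° = −(4)(96485)(+0.59) = -227,705 J = -227.7 kJ.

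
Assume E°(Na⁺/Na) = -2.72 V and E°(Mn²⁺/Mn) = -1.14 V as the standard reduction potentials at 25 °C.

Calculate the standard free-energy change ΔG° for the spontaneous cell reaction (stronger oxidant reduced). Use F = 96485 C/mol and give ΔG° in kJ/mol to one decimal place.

-304.9 kJ/mol

Mn²⁺/Mn (E° = -1.14 V) is the cathode; Na⁺/Na (E° = -2.72 V) is the anode, so E°cell = +1.58 V.
Balancing electrons gives n = 2 (lcm of 2 and 1).
ΔG° = −nFE° = −(2)(96485)(+1.58) = -304,893 J = -304.9 kJ/mol.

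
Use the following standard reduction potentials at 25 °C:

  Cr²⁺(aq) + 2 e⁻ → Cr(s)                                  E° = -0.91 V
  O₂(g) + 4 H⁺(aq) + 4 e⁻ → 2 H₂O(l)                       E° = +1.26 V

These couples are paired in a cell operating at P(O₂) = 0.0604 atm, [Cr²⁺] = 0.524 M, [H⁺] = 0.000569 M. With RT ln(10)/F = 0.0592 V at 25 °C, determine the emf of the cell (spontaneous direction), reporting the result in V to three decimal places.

+1.968 V

O₂/H₂O is the cathode (higher E°), Cr²⁺/Cr the anode: E°cell = +1.26 − (-0.91) = +2.17 V, n = 4.
Overall: O₂(g) + 4 H⁺(aq) + 2 Cr(s) → 2 H₂O(l) + 2 Cr²⁺(aq)
Q = [Cr²⁺]^2 / (P(O₂)·[H⁺]^4); log Q = 13.637.
E = E° − (0.0592/n) log Q = +2.17 − (0.0592/4)(13.637) = +1.968 V.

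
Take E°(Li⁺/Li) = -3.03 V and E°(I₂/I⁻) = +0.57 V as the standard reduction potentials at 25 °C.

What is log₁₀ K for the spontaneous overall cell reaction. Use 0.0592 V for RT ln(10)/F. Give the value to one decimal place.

Cathode: I₂/I⁻; anode: Li⁺/Li. E°cell = +3.60 V, n = 2.
log K = nE°cell / 0.0592 = (2)(+3.60) / 0.0592 = 121.6.

121.6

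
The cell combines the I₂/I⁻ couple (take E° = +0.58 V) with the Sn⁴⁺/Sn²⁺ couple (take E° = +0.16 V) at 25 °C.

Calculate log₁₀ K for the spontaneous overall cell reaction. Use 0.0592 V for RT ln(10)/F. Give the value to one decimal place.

14.2

Cathode: I₂/I⁻; anode: Sn⁴⁺/Sn²⁺. E°cell = +0.42 V, n = 2.
log K = nE°cell / 0.0592 = (2)(+0.42) / 0.0592 = 14.2.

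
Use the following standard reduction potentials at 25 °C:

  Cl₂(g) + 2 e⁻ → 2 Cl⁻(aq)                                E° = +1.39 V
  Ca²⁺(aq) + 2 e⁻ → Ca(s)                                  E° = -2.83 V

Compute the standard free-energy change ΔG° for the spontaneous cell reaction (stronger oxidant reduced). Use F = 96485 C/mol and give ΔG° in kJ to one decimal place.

Cl₂/Cl⁻ (E° = +1.39 V) is the cathode; Ca²⁺/Ca (E° = -2.83 V) is the anode, so E°cell = +4.22 V.
Balancing electrons gives n = 2 (lcm of 2 and 2).
ΔG° = −nFE° = −(2)(96485)(+4.22) = -814,333 J = -814.3 kJ.

-814.3 kJ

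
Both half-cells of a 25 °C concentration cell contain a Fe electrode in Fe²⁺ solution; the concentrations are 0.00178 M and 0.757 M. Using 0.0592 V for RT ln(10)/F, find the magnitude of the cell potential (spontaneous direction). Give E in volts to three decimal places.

+0.078 V

For a concentration cell E°cell = 0. The 0.757 M side is the cathode (reduction is favoured where [Fe²⁺] is higher).
With n = 2, E = −(0.0592/2) log([Fe²⁺]ₐₙ/[Fe²⁺]꜀ₐₜ) = −(0.0592/2) log(0.00178/0.757) = −(0.0592/2)(-2.629) = +0.078 V.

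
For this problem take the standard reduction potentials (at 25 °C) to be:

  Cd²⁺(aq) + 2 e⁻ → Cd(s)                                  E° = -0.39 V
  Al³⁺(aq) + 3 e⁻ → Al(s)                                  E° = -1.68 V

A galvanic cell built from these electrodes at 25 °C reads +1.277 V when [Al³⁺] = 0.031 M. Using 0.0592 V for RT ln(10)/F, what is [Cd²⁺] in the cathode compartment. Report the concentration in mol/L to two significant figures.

Cd²⁺/Cd is the cathode, Al³⁺/Al the anode: E°cell = +1.29 V, n = 6.
Overall reaction: 3 Cd²⁺(aq) + 2 Al(s) → 3 Cd(s) + 2 Al³⁺(aq); Q = [Al³⁺]^2/[Cd²⁺]^3.
From E = E° − (0.0592/n) log Q: log Q = (E° − E)·n/0.0592 = (+1.29 − (+1.277))·6/0.0592 = 1.3176.
So 3·log[Cd²⁺] = 2·log(0.031) − log Q = -3.0173 − (1.3176) = -4.3349; log[Cd²⁺] = -4.3349 / 3 = -1.4450; [Cd²⁺] = 10^(-1.4450) ≈ 0.036 M.

0.036 M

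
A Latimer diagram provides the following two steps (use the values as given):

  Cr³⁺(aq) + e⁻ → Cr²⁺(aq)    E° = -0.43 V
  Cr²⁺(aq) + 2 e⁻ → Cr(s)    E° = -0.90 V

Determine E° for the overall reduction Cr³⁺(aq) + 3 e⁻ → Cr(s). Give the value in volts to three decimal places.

Since ΔG° = −nFE° is additive over sequential reductions, n₃E°₃ = n₁E°₁ + n₂E°₂.
E°₃ = (1×-0.43 + 2×-0.90) / 3 = (-2.230) / 3 = -0.743 V.

-0.743 V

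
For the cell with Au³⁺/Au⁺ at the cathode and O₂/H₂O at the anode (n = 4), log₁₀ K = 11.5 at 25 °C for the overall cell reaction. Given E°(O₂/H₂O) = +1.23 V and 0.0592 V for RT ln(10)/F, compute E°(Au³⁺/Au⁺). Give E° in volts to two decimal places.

+1.40 V

E°cell = (0.0592/n)·log K = (0.0592/4)(11.5) = +0.170 V.
Since Au³⁺/Au⁺ is the cathode and O₂/H₂O the anode, E°cell = E°(Au³⁺/Au⁺) − E°(O₂/H₂O).
So E°(Au³⁺/Au⁺) = E°cell + E°(O₂/H₂O) = +0.170 + (+1.23) = +1.40 V.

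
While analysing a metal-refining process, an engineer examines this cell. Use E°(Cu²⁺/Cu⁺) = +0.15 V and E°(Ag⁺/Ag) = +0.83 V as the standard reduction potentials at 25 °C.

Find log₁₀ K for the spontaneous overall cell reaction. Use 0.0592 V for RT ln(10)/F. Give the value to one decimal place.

Cathode: Ag⁺/Ag; anode: Cu²⁺/Cu⁺. E°cell = +0.68 V, n = 1.
log K = nE°cell / 0.0592 = (1)(+0.68) / 0.0592 = 11.5.

11.5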